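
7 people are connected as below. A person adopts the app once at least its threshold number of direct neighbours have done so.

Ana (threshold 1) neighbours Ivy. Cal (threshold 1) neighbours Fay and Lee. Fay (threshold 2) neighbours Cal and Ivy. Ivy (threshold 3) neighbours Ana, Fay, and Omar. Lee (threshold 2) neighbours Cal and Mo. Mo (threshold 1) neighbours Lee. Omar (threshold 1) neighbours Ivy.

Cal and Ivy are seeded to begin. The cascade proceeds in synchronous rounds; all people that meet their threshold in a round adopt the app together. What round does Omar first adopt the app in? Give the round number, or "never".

Round 1 — Cal, Ivy adopt the app (initial).
Round 2 — checking thresholds:
  Ana: 1 of 1 neighbours ≥ 1, adopts the app.
  Fay: 2 of 2 neighbours ≥ 2, adopts the app.
  Lee: 1 of 2 neighbours < 2, below threshold.
  Omar: 1 of 1 neighbours ≥ 1, adopts the app.
Round 3 — no new adoptions; cascade stops.

2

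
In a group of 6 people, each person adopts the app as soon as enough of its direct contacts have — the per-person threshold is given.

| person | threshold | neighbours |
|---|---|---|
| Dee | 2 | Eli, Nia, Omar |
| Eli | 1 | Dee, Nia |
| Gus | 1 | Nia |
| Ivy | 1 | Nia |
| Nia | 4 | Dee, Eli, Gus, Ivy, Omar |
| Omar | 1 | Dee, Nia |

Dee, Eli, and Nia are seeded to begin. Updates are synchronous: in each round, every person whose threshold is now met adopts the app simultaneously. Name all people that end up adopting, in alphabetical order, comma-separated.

Round 1 — Dee, Eli, Nia adopt the app (initial).
Round 2 — checking thresholds:
  Gus: 1 of 1 neighbours ≥ 1, adopts the app.
  Ivy: 1 of 1 neighbours ≥ 1, adopts the app.
  Omar: 2 of 2 neighbours ≥ 1, adopts the app.
Round 3 — no new adoptions; cascade stops.

Dee, Eli, Gus, Ivy, Nia, Omar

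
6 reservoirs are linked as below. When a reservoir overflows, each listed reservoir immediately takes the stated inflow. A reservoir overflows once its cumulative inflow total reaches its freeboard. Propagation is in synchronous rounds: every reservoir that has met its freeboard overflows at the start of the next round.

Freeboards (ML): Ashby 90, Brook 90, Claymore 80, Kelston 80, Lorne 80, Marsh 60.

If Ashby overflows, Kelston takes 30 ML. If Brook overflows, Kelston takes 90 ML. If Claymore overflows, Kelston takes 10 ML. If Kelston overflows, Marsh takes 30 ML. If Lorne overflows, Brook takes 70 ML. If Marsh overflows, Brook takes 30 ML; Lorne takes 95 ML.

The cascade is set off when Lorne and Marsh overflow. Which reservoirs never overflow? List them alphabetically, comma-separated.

Round 1 — Lorne, Marsh overflow (initial).
  Brook: +70+30 → 100 ≥ 90
Round 2 — Brook overflows.
  Kelston: +90 → 90 ≥ 80
Round 3 — Kelston overflows.
No further overflows.

Ashby, Claymore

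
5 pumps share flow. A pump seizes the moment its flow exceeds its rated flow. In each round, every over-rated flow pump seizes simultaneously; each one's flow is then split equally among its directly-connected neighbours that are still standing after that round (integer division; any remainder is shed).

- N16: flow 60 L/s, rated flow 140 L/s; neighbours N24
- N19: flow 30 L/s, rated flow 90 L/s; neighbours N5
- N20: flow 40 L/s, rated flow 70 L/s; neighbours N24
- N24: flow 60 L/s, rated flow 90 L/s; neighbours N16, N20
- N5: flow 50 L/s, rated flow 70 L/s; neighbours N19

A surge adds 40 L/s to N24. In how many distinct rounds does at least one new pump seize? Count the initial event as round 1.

2

Round 1 — N24 at 100 > 90. N24 seizes.
  N24 sheds 100 L/s to N16, N20: 50 each.
    N16: 60+50 = 110 ≤ 140
    N20: 40+50 = 90 > 70
Round 2 — N20 seizes.
  N20 sheds 90 L/s: no online neighbours, lost.
No further seizures.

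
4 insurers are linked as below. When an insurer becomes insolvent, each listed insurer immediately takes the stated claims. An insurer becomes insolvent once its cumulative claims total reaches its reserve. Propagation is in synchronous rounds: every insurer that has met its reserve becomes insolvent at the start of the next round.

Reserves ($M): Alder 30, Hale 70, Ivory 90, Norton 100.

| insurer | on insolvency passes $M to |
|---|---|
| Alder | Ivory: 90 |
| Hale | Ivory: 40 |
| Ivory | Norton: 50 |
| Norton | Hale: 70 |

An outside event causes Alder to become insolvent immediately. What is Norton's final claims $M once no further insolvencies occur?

Round 1 — Alder becomes insolvent (initial).
  Ivory: +90 → 90 ≥ 90
Round 2 — Ivory becomes insolvent.
  Norton: +50 → 50 < 100
No further insolvencies.

50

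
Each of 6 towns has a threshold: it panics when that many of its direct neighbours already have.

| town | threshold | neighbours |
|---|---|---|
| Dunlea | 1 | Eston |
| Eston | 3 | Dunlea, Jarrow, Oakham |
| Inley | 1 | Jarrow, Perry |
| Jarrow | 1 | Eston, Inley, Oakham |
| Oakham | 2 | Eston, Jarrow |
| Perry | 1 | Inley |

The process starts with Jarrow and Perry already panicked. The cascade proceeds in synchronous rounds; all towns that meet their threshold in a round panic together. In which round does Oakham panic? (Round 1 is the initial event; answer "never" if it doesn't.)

Round 1 — Jarrow, Perry panic (initial).
Round 2 — checking thresholds:
  Eston: 1 of 3 neighbours < 3, below threshold.
  Inley: 2 of 2 neighbours ≥ 1, panics.
  Oakham: 1 of 2 neighbours < 2, below threshold.
Round 3 — no new panics; cascade stops.

never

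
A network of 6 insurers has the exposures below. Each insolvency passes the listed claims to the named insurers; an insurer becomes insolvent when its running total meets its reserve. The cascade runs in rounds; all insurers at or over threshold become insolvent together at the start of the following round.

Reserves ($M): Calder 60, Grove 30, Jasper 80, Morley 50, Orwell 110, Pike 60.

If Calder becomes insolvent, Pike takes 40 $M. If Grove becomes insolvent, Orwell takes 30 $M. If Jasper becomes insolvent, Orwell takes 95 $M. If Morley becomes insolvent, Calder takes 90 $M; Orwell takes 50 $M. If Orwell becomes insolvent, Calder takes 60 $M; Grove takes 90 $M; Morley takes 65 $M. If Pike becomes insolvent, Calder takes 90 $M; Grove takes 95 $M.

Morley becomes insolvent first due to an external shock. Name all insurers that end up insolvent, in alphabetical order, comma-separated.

Calder, Morley

Round 1 — Morley becomes insolvent (initial).
  Calder: +90 → 90 ≥ 60
  Orwell: +50 → 50 < 110
Round 2 — Calder becomes insolvent.
  Pike: +40 → 40 < 60
No further insolvencies.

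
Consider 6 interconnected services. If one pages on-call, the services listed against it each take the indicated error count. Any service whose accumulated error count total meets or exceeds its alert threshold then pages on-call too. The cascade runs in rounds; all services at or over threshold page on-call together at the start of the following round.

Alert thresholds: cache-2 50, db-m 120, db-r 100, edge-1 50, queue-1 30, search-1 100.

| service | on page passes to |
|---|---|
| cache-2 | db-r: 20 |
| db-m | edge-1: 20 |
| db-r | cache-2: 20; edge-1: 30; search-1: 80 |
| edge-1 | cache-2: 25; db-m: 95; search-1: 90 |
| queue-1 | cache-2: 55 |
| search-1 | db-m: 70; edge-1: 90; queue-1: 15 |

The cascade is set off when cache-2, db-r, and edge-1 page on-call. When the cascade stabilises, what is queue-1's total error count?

15

Round 1 — cache-2, db-r, edge-1 page on-call (initial).
  db-m: +95 → 95 < 120
  search-1: +80+90 → 170 ≥ 100
Round 2 — search-1 pages on-call.
  db-m: +70 → 165 ≥ 120
  queue-1: +15 → 15 < 30
Round 3 — db-m pages on-call.
No further pages.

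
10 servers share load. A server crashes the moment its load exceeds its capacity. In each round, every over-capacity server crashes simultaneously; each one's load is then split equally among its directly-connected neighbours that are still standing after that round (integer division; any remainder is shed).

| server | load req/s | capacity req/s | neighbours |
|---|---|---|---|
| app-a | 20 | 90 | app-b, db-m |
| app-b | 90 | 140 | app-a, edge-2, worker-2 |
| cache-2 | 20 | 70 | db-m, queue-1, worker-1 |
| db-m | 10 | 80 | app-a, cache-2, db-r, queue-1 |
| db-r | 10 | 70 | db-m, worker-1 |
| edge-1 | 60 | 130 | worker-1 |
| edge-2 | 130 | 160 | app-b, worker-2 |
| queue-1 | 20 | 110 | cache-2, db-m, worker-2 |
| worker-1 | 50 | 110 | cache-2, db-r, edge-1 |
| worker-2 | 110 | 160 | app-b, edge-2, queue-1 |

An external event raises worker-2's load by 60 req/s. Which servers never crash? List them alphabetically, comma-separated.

Round 1 — worker-2 at 170 > 160. worker-2 crashes.
  worker-2 sheds 170 req/s to app-b, edge-2, queue-1: 56 each (2 lost).
    app-b: 90+56 = 146 > 140
    edge-2: 130+56 = 186 > 160
    queue-1: 20+56 = 76 ≤ 110
Round 2 — app-b, edge-2 crash.
  app-b sheds 146 req/s to app-a: 146 each.
    app-a: 20+146 = 166 > 90
  edge-2 sheds 186 req/s: no online neighbours, lost.
Round 3 — app-a crashes.
  app-a sheds 166 req/s to db-m: 166 each.
    db-m: 10+166 = 176 > 80
Round 4 — db-m crashes.
  db-m sheds 176 req/s to cache-2, db-r, queue-1: 58 each (2 lost).
    cache-2: 20+58 = 78 > 70
    db-r: 10+58 = 68 ≤ 70
    queue-1: 76+58 = 134 > 110
Round 5 — cache-2, queue-1 crash.
  cache-2 sheds 78 req/s to worker-1: 78 each.
    worker-1: 50+78 = 128 > 110
  queue-1 sheds 134 req/s: no online neighbours, lost.
Round 6 — worker-1 crashes.
  worker-1 sheds 128 req/s to db-r, edge-1: 64 each.
    db-r: 68+64 = 132 > 70
    edge-1: 60+64 = 124 ≤ 130
Round 7 — db-r crashes.
  db-r sheds 132 req/s: no online neighbours, lost.
No further crashes.

edge-1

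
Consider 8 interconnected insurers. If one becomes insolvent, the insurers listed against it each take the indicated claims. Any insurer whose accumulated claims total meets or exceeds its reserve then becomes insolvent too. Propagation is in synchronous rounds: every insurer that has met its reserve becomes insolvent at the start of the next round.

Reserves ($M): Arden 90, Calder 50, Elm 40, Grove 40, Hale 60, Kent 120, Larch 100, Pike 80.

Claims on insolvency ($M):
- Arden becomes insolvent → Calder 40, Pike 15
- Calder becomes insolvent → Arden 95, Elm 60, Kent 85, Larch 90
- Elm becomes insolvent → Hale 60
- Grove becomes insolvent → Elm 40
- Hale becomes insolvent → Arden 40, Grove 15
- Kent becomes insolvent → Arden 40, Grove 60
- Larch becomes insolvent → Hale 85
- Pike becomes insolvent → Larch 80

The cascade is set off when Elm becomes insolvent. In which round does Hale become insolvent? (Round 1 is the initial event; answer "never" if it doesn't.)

2

Round 1 — Elm becomes insolvent (initial).
  Hale: +60 → 60 ≥ 60
Round 2 — Hale becomes insolvent.
  Arden: +40 → 40 < 90
  Grove: +15 → 15 < 40
No further insolvencies.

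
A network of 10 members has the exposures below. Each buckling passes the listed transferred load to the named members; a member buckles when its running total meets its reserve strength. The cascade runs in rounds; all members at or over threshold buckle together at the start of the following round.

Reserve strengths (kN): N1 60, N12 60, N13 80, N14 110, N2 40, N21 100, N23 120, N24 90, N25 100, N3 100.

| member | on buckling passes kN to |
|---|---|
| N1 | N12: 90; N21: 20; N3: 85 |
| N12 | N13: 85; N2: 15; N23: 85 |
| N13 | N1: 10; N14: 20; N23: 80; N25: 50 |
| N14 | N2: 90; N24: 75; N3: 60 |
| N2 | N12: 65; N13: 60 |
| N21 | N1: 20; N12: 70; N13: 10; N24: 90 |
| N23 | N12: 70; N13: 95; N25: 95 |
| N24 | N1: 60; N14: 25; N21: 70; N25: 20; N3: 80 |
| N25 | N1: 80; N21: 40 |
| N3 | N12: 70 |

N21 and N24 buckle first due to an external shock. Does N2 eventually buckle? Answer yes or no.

no

Round 1 — N21, N24 buckle (initial).
  N1: +20+60 → 80 ≥ 60
  N12: +70 → 70 ≥ 60
  N13: +10 → 10 < 80
  N14: +25 → 25 < 110
  N25: +20 → 20 < 100
  N3: +80 → 80 < 100
Round 2 — N1, N12 buckle.
  N13: +85 → 95 ≥ 80
  N2: +15 → 15 < 40
  N23: +85 → 85 < 120
  N3: +85 → 165 ≥ 100
Round 3 — N13, N3 buckle.
  N14: +20 → 45 < 110
  N23: +80 → 165 ≥ 120
  N25: +50 → 70 < 100
Round 4 — N23 buckles.
  N25: +95 → 165 ≥ 100
Round 5 — N25 buckles.
No further bucklings.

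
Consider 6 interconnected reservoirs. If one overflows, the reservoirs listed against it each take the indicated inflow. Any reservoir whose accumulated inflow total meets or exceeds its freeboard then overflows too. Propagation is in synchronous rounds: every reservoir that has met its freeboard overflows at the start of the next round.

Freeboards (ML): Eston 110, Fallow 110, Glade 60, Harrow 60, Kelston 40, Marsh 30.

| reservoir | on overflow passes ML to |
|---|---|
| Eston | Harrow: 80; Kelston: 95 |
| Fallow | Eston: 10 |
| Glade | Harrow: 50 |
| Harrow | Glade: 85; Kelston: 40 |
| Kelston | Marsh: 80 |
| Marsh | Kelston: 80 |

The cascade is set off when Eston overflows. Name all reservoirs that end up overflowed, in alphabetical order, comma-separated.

Eston, Glade, Harrow, Kelston, Marsh

Round 1 — Eston overflows (initial).
  Harrow: +80 → 80 ≥ 60
  Kelston: +95 → 95 ≥ 40
Round 2 — Harrow, Kelston overflow.
  Glade: +85 → 85 ≥ 60
  Marsh: +80 → 80 ≥ 30
Round 3 — Glade, Marsh overflow.
No further overflows.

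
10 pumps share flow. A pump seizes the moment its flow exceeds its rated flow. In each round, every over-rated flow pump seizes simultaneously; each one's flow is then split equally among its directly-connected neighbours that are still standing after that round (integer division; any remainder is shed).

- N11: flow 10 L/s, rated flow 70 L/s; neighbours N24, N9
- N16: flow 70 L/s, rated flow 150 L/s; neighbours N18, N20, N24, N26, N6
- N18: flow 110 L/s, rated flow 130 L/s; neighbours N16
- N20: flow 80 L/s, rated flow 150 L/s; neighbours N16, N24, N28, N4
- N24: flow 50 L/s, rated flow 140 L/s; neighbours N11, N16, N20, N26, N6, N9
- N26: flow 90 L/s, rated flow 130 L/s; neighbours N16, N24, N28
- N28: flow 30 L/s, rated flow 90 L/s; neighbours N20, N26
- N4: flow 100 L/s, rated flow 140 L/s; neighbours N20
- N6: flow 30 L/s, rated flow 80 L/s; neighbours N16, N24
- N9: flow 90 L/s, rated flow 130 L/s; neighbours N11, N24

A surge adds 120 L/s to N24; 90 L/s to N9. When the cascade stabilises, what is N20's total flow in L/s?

Round 1 — N24 at 170 > 140; N9 at 180 > 130. N24, N9 seize.
  N24 sheds 170 L/s to N11, N16, N20, N26, N6: 34 each.
    N11: 10+34 = 44 ≤ 70
    N16: 70+34 = 104 ≤ 150
    N20: 80+34 = 114 ≤ 150
    N26: 90+34 = 124 ≤ 130
    N6: 30+34 = 64 ≤ 80
  N9 sheds 180 L/s to N11: 180 each.
    N11: 44+180 = 224 > 70
Round 2 — N11 seizes.
  N11 sheds 224 L/s: no online neighbours, lost.
No further seizures.

114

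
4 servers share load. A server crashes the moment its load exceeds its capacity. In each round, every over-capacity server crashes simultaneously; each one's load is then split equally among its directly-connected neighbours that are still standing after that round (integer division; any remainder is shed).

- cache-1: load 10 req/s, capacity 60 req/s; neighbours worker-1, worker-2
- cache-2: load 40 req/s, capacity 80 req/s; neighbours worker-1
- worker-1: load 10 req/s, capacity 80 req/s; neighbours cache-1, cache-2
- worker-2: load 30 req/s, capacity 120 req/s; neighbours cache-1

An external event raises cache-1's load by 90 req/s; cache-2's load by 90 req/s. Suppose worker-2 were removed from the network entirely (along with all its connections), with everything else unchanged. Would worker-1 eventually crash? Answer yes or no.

yes

With worker-2 removed:
Round 1 — cache-1 at 100 > 60; cache-2 at 130 > 80. cache-1, cache-2 crash.
  cache-1 sheds 100 req/s to worker-1: 100 each.
    worker-1: 10+100 = 110 > 80
  cache-2 sheds 130 req/s to worker-1: 130 each.
    worker-1: 110+130 = 240 > 80
Round 2 — worker-1 crashes.
  worker-1 sheds 240 req/s: no online neighbours, lost.
No further crashes.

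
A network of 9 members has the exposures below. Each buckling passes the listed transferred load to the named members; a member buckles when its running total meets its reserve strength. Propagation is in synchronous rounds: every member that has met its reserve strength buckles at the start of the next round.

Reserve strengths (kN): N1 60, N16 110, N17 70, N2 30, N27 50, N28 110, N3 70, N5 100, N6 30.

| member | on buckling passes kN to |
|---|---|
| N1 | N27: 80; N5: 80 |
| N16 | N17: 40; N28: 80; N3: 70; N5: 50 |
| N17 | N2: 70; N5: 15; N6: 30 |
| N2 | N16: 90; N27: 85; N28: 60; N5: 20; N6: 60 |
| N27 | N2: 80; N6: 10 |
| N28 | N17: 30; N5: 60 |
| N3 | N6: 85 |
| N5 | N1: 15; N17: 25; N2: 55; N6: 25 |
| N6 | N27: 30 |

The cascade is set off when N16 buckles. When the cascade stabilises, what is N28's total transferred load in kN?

Round 1 — N16 buckles (initial).
  N17: +40 → 40 < 70
  N28: +80 → 80 < 110
  N3: +70 → 70 ≥ 70
  N5: +50 → 50 < 100
Round 2 — N3 buckles.
  N6: +85 → 85 ≥ 30
Round 3 — N6 buckles.
  N27: +30 → 30 < 50
No further bucklings.

80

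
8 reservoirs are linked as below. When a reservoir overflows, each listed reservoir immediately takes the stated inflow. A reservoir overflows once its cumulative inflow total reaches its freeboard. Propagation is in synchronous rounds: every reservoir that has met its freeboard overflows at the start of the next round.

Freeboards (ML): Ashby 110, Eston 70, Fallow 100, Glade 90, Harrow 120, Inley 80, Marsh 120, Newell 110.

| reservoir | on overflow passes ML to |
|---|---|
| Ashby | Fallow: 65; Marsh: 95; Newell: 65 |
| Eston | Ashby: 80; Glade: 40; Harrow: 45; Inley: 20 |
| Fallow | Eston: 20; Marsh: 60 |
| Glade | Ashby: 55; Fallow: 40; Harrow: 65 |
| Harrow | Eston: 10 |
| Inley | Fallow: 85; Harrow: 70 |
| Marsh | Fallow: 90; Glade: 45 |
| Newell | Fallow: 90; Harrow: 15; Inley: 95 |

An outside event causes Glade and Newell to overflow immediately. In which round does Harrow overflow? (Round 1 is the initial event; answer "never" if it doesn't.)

Round 1 — Glade, Newell overflow (initial).
  Ashby: +55 → 55 < 110
  Fallow: +40+90 → 130 ≥ 100
  Harrow: +65+15 → 80 < 120
  Inley: +95 → 95 ≥ 80
Round 2 — Fallow, Inley overflow.
  Eston: +20 → 20 < 70
  Harrow: +70 → 150 ≥ 120
  Marsh: +60 → 60 < 120
Round 3 — Harrow overflows.
  Eston: +10 → 30 < 70
No further overflows.

3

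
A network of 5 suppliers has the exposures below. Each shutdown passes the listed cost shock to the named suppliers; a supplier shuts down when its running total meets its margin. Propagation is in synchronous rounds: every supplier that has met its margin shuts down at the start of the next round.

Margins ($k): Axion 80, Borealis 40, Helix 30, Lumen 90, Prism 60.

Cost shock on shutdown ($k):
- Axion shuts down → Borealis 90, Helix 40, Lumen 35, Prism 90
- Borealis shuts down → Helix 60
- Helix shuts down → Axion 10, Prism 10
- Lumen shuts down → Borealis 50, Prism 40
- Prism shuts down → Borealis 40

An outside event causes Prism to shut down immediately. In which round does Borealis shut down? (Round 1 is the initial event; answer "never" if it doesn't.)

Round 1 — Prism shuts down (initial).
  Borealis: +40 → 40 ≥ 40
Round 2 — Borealis shuts down.
  Helix: +60 → 60 ≥ 30
Round 3 — Helix shuts down.
  Axion: +10 → 10 < 80
No further shutdowns.

2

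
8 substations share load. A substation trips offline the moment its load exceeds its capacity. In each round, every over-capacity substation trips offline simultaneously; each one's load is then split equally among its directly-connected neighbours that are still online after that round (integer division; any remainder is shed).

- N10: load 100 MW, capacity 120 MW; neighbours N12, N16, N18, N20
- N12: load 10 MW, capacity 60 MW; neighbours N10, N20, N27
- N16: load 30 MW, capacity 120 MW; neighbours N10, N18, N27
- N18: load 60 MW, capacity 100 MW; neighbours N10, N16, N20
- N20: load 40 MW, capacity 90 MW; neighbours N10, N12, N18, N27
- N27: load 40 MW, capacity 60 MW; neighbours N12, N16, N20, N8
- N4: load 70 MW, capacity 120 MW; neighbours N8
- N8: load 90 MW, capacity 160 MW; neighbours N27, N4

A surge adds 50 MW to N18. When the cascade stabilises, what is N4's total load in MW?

70

Round 1 — N18 at 110 > 100. N18 trips offline.
  N18 sheds 110 MW to N10, N16, N20: 36 each (2 lost).
    N10: 100+36 = 136 > 120
    N16: 30+36 = 66 ≤ 120
    N20: 40+36 = 76 ≤ 90
Round 2 — N10 trips offline.
  N10 sheds 136 MW to N12, N16, N20: 45 each (1 lost).
    N12: 10+45 = 55 ≤ 60
    N16: 66+45 = 111 ≤ 120
    N20: 76+45 = 121 > 90
Round 3 — N20 trips offline.
  N20 sheds 121 MW to N12, N27: 60 each (1 lost).
    N12: 55+60 = 115 > 60
    N27: 40+60 = 100 > 60
Round 4 — N12, N27 trip offline.
  N12 sheds 115 MW: no online neighbours, lost.
  N27 sheds 100 MW to N16, N8: 50 each.
    N16: 111+50 = 161 > 120
    N8: 90+50 = 140 ≤ 160
Round 5 — N16 trips offline.
  N16 sheds 161 MW: no online neighbours, lost.
No further trips.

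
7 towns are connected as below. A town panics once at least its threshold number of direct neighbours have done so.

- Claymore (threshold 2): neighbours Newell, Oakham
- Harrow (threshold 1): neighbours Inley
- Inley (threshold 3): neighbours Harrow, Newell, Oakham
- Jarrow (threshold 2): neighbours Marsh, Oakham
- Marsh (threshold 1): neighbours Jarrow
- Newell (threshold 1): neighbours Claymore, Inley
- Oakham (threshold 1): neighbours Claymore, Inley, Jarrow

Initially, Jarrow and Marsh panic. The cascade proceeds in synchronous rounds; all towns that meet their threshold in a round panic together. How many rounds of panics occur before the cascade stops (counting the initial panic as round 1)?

2

Round 1 — Jarrow, Marsh panic (initial).
Round 2 — checking thresholds:
  Oakham: 1 of 3 neighbours ≥ 1, panics.
Round 3 — no new panics; cascade stops.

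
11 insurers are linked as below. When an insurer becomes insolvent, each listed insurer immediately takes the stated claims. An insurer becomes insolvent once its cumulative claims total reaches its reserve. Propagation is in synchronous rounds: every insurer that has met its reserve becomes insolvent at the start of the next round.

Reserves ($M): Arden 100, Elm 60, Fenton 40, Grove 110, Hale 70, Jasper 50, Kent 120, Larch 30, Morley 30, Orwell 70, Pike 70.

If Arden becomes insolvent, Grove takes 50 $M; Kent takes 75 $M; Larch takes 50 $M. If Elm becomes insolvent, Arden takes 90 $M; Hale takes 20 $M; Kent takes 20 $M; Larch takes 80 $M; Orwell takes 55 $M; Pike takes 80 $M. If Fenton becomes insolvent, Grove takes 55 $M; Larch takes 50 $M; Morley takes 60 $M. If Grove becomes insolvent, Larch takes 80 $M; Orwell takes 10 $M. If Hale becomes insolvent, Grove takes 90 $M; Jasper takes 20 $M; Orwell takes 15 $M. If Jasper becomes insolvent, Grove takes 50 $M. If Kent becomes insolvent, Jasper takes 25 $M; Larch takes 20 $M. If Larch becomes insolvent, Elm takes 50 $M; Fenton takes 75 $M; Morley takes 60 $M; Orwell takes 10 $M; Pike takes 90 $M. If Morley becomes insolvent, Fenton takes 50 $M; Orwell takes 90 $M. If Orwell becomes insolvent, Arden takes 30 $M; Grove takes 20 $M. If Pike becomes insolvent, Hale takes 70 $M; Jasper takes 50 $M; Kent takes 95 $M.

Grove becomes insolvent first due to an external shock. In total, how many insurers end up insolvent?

Round 1 — Grove becomes insolvent (initial).
  Larch: +80 → 80 ≥ 30
  Orwell: +10 → 10 < 70
Round 2 — Larch becomes insolvent.
  Elm: +50 → 50 < 60
  Fenton: +75 → 75 ≥ 40
  Morley: +60 → 60 ≥ 30
  Orwell: +10 → 20 < 70
  Pike: +90 → 90 ≥ 70
Round 3 — Fenton, Morley, Pike become insolvent.
  Hale: +70 → 70 ≥ 70
  Jasper: +50 → 50 ≥ 50
  Kent: +95 → 95 < 120
  Orwell: +90 → 110 ≥ 70
Round 4 — Hale, Jasper, Orwell become insolvent.
  Arden: +30 → 30 < 100
No further insolvencies.

8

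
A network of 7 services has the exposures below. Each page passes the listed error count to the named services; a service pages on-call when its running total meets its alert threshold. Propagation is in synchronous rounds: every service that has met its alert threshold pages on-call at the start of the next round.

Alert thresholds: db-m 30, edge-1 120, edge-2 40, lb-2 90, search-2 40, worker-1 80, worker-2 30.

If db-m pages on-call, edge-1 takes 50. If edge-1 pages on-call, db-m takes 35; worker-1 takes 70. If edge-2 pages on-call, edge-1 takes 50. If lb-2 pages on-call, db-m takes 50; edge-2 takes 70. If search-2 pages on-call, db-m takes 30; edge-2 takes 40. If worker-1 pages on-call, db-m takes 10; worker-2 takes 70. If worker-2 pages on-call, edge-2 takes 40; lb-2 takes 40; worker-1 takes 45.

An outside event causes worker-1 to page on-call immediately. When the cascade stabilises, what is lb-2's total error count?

Round 1 — worker-1 pages on-call (initial).
  db-m: +10 → 10 < 30
  worker-2: +70 → 70 ≥ 30
Round 2 — worker-2 pages on-call.
  edge-2: +40 → 40 ≥ 40
  lb-2: +40 → 40 < 90
Round 3 — edge-2 pages on-call.
  edge-1: +50 → 50 < 120
No further pages.

40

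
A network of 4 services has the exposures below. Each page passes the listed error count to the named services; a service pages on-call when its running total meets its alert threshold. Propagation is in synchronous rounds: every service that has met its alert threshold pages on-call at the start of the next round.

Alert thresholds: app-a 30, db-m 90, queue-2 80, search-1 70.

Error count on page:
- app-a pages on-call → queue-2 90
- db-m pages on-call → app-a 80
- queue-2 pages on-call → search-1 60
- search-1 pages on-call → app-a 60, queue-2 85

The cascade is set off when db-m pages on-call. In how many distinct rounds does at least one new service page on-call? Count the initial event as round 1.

Round 1 — db-m pages on-call (initial).
  app-a: +80 → 80 ≥ 30
Round 2 — app-a pages on-call.
  queue-2: +90 → 90 ≥ 80
Round 3 — queue-2 pages on-call.
  search-1: +60 → 60 < 70
No further pages.

3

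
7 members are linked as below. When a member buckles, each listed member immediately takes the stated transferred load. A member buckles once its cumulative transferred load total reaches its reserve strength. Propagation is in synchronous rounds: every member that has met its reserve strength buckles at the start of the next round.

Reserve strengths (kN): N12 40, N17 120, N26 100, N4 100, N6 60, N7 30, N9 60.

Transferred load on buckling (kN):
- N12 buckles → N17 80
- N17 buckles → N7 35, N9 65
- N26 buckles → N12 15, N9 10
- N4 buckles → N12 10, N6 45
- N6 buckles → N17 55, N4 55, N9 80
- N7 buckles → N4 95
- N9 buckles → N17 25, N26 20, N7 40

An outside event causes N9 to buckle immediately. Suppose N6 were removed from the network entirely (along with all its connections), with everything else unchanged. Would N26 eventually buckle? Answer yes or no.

no

With N6 removed:
Round 1 — N9 buckles (initial).
  N17: +25 → 25 < 120
  N26: +20 → 20 < 100
  N7: +40 → 40 ≥ 30
Round 2 — N7 buckles.
  N4: +95 → 95 < 100
No further bucklings.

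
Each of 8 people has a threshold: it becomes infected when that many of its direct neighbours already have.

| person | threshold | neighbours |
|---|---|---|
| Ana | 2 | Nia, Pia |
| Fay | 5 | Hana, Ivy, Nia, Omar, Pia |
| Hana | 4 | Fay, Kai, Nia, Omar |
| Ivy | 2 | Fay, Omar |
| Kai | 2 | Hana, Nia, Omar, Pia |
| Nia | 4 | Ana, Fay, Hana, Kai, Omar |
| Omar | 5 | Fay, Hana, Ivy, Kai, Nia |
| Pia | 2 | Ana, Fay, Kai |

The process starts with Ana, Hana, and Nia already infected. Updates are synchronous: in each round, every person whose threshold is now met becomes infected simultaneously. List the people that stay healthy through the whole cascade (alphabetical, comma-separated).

Fay, Ivy, Omar

Round 1 — Ana, Hana, Nia become infected (initial).
Round 2 — checking thresholds:
  Fay: 2 of 5 neighbours < 5, not yet.
  Kai: 2 of 4 neighbours ≥ 2, becomes infected.
  Omar: 2 of 5 neighbours < 5, not yet.
  Pia: 1 of 3 neighbours < 2, not yet.
Round 3 — checking thresholds:
  Fay: 2 of 5 neighbours < 5, not yet.
  Omar: 3 of 5 neighbours < 5, not yet.
  Pia: 2 of 3 neighbours ≥ 2, becomes infected.
Round 4 — no new infections; cascade stops.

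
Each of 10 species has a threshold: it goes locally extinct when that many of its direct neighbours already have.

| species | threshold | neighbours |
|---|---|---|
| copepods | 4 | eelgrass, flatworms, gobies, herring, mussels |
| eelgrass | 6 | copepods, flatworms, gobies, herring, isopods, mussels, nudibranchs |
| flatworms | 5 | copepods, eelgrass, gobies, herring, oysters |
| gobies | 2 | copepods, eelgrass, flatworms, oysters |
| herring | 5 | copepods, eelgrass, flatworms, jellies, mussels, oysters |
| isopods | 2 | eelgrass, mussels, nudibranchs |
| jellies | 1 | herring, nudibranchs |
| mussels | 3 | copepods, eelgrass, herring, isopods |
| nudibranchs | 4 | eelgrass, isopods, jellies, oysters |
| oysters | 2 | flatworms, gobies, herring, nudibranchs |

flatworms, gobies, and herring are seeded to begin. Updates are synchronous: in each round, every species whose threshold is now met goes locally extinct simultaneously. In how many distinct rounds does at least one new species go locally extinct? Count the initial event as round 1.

2

Round 1 — flatworms, gobies, herring go locally extinct (initial).
Round 2 — checking thresholds:
  copepods: 3 of 5 neighbours < 4, below threshold.
  eelgrass: 3 of 7 neighbours < 6, below threshold.
  jellies: 1 of 2 neighbours ≥ 1, goes locally extinct.
  mussels: 1 of 4 neighbours < 3, below threshold.
  oysters: 3 of 4 neighbours ≥ 2, goes locally extinct.
Round 3 — no new extinctions; cascade stops.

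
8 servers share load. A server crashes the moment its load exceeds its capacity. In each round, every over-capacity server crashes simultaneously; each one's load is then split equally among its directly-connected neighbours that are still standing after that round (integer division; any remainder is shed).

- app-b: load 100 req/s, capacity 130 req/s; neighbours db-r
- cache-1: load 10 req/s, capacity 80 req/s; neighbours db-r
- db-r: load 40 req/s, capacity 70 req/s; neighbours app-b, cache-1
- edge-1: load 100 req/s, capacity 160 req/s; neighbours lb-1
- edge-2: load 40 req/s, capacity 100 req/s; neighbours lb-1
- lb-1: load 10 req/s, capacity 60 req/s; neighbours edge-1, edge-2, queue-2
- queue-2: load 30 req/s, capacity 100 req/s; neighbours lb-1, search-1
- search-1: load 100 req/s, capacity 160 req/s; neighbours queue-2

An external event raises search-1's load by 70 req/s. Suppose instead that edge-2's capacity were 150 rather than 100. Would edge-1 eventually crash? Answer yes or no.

yes

With edge-2's capacity at 150:
Round 1 — search-1 at 170 > 160. search-1 crashes.
  search-1 sheds 170 req/s to queue-2: 170 each.
    queue-2: 30+170 = 200 > 100
Round 2 — queue-2 crashes.
  queue-2 sheds 200 req/s to lb-1: 200 each.
    lb-1: 10+200 = 210 > 60
Round 3 — lb-1 crashes.
  lb-1 sheds 210 req/s to edge-1, edge-2: 105 each.
    edge-1: 100+105 = 205 > 160
    edge-2: 40+105 = 145 ≤ 150
Round 4 — edge-1 crashes.
  edge-1 sheds 205 req/s: no online neighbours, lost.
No further crashes.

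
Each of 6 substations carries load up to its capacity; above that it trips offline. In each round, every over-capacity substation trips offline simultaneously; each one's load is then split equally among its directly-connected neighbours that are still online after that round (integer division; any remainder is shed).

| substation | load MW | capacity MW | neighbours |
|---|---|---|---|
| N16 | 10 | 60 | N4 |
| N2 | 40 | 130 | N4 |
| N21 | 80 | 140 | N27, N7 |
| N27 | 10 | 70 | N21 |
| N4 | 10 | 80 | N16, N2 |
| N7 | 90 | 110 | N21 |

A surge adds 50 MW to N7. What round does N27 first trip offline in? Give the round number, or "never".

3

Round 1 — N7 at 140 > 110. N7 trips offline.
  N7 sheds 140 MW to N21: 140 each.
    N21: 80+140 = 220 > 140
Round 2 — N21 trips offline.
  N21 sheds 220 MW to N27: 220 each.
    N27: 10+220 = 230 > 70
Round 3 — N27 trips offline.
  N27 sheds 230 MW: no online neighbours, lost.
No further trips.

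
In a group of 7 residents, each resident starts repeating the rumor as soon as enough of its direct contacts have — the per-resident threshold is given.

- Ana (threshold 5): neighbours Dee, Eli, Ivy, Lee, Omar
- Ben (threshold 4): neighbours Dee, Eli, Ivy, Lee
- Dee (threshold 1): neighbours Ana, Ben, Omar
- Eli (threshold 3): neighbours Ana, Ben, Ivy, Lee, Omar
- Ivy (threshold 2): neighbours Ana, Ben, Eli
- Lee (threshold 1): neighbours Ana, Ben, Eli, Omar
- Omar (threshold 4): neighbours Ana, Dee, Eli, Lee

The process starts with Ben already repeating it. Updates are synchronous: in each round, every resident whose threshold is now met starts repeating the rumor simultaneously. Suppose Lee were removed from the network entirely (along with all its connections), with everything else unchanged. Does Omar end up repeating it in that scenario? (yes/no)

no

With Lee removed:
Round 1 — Ben starts repeating the rumor (initial).
Round 2 — checking thresholds:
  Dee: 1 of 3 neighbours ≥ 1, starts repeating the rumor.
  Eli: 1 of 4 neighbours < 3, holds.
  Ivy: 1 of 3 neighbours < 2, holds.
Round 3 — no new spreads; cascade stops.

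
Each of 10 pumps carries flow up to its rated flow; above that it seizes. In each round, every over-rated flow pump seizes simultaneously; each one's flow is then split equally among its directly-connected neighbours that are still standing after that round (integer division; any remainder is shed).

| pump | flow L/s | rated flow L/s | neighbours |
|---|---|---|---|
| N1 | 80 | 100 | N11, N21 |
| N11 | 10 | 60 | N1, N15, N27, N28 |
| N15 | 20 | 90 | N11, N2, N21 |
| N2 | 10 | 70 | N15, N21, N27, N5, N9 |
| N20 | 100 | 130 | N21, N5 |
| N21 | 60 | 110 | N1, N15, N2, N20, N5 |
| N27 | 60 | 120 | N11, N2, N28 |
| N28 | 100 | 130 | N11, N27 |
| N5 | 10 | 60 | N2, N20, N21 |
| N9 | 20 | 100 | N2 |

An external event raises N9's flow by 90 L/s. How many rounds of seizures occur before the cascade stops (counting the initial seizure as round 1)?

Round 1 — N9 at 110 > 100. N9 seizes.
  N9 sheds 110 L/s to N2: 110 each.
    N2: 10+110 = 120 > 70
Round 2 — N2 seizes.
  N2 sheds 120 L/s to N15, N21, N27, N5: 30 each.
    N15: 20+30 = 50 ≤ 90
    N21: 60+30 = 90 ≤ 110
    N27: 60+30 = 90 ≤ 120
    N5: 10+30 = 40 ≤ 60
No further seizures.

2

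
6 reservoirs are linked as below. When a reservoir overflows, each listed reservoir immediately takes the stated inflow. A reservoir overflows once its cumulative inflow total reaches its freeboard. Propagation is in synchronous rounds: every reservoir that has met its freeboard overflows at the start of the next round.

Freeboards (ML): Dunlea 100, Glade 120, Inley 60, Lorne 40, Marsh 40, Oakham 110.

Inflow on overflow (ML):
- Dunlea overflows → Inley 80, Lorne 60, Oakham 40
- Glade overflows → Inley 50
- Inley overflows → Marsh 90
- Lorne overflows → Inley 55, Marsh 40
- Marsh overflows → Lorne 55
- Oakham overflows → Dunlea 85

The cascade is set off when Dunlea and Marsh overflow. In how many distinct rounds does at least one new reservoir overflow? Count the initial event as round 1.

2

Round 1 — Dunlea, Marsh overflow (initial).
  Inley: +80 → 80 ≥ 60
  Lorne: +60+55 → 115 ≥ 40
  Oakham: +40 → 40 < 110
Round 2 — Inley, Lorne overflow.
No further overflows.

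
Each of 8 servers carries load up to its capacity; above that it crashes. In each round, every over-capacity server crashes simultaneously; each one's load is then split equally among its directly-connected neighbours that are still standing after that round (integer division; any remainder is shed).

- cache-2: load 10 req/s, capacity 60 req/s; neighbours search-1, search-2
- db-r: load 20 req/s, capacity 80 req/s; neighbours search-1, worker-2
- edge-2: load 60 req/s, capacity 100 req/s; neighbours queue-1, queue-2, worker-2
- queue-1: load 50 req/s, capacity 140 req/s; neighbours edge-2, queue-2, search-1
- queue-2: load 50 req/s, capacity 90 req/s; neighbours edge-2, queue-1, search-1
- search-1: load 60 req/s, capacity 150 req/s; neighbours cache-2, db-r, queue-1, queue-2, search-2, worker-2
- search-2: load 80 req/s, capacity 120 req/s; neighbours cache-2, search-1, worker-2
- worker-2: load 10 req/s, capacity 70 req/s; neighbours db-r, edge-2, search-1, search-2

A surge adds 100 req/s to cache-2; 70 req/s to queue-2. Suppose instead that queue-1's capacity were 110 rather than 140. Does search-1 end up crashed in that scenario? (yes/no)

With queue-1's capacity at 110:
Round 1 — cache-2 at 110 > 60; queue-2 at 120 > 90. cache-2, queue-2 crash.
  cache-2 sheds 110 req/s to search-1, search-2: 55 each.
    search-1: 60+55 = 115 ≤ 150
    search-2: 80+55 = 135 > 120
  queue-2 sheds 120 req/s to edge-2, queue-1, search-1: 40 each.
    edge-2: 60+40 = 100 ≤ 100
    queue-1: 50+40 = 90 ≤ 110
    search-1: 115+40 = 155 > 150
Round 2 — search-1, search-2 crash.
  search-1 sheds 155 req/s to db-r, queue-1, worker-2: 51 each (2 lost).
    db-r: 20+51 = 71 ≤ 80
    queue-1: 90+51 = 141 > 110
    worker-2: 10+51 = 61 ≤ 70
  search-2 sheds 135 req/s to worker-2: 135 each.
    worker-2: 61+135 = 196 > 70
Round 3 — queue-1, worker-2 crash.
  queue-1 sheds 141 req/s to edge-2: 141 each.
    edge-2: 100+141 = 241 > 100
  worker-2 sheds 196 req/s to db-r, edge-2: 98 each.
    db-r: 71+98 = 169 > 80
    edge-2: 241+98 = 339 > 100
Round 4 — db-r, edge-2 crash.
  db-r sheds 169 req/s: no online neighbours, lost.
  edge-2 sheds 339 req/s: no online neighbours, lost.
No further crashes.

yes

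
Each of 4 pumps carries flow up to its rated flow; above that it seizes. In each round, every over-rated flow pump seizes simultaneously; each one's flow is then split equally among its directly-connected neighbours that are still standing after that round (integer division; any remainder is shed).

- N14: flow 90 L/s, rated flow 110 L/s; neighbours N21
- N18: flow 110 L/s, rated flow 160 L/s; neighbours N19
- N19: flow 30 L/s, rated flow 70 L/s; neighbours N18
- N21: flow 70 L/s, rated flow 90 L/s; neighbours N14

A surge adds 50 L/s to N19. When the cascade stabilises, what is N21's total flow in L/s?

70

Round 1 — N19 at 80 > 70. N19 seizes.
  N19 sheds 80 L/s to N18: 80 each.
    N18: 110+80 = 190 > 160
Round 2 — N18 seizes.
  N18 sheds 190 L/s: no online neighbours, lost.
No further seizures.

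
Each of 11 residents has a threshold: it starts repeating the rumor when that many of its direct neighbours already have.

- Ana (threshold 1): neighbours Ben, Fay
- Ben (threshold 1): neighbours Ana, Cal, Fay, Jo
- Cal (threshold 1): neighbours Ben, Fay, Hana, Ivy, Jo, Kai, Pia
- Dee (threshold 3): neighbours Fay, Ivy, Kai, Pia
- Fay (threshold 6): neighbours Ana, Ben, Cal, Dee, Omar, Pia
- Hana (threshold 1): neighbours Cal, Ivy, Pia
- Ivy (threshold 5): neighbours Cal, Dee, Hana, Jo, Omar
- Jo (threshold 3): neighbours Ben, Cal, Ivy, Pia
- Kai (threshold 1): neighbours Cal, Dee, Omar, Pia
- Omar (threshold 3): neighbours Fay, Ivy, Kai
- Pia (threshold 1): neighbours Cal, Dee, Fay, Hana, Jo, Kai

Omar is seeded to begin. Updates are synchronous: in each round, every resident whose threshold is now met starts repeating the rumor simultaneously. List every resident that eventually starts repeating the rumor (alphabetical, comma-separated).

Ana, Ben, Cal, Hana, Jo, Kai, Omar, Pia

Round 1 — Omar starts repeating the rumor (initial).
Round 2 — checking thresholds:
  Fay: 1 of 6 neighbours < 6, below threshold.
  Ivy: 1 of 5 neighbours < 5, below threshold.
  Kai: 1 of 4 neighbours ≥ 1, starts repeating the rumor.
Round 3 — checking thresholds:
  Cal: 1 of 7 neighbours ≥ 1, starts repeating the rumor.
  Dee: 1 of 4 neighbours < 3, below threshold.
  Fay: 1 of 6 neighbours < 6, below threshold.
  Ivy: 1 of 5 neighbours < 5, below threshold.
  Pia: 1 of 6 neighbours ≥ 1, starts repeating the rumor.
Round 4 — checking thresholds:
  Ben: 1 of 4 neighbours ≥ 1, starts repeating the rumor.
  Dee: 2 of 4 neighbours < 3, below threshold.
  Fay: 3 of 6 neighbours < 6, below threshold.
  Hana: 2 of 3 neighbours ≥ 1, starts repeating the rumor.
  Ivy: 2 of 5 neighbours < 5, below threshold.
  Jo: 2 of 4 neighbours < 3, below threshold.
Round 5 — checking thresholds:
  Ana: 1 of 2 neighbours ≥ 1, starts repeating the rumor.
  Dee: 2 of 4 neighbours < 3, below threshold.
  Fay: 4 of 6 neighbours < 6, below threshold.
  Ivy: 3 of 5 neighbours < 5, below threshold.
  Jo: 3 of 4 neighbours ≥ 3, starts repeating the rumor.
Round 6 — no new spreads; cascade stops.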